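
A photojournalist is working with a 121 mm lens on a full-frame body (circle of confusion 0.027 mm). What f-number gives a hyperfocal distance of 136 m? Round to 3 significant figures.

Rearrange H = f²/(N·c) + f for N: N = f² / ((H − f)·c).
N = 121² / ((136000 − 121) × 0.027) = 14641 / 3669 ≈ 3.99.

f/3.99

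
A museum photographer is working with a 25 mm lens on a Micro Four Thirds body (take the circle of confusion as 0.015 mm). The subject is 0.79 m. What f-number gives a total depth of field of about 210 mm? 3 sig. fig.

Write h = H − f = f²/(N·c). The thin-lens limits are Dn = s·h/(h + (s−f)) and Df = s·h/(h − (s−f)), so DoF = Df − Dn = 2·s·(s−f)·h / (h² − (s−f)²).
That is a quadratic in h: DoF·h² − 2·s·(s−f)·h − DoF·(s−f)² = 0 ⇒ h = (s−f)·(s + √(s² + DoF²)) / DoF = 765 × (790 + √(790² + 210²)) / 210 = 765 × (790 + 817.435) / 210 ≈ 5855.7 mm.
Then N = f²/(c·h) = 25² / (0.015 × 5855.7) = 625 / 87.835 ≈ 7.12.

f/7.12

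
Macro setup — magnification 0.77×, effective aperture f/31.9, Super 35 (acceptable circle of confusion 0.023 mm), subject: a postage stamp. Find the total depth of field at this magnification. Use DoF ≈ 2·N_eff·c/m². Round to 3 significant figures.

At magnification m, DoF ≈ 2·N_eff·c/m² = 2 × 31.9 × 0.023 / 0.77² = 1.467 / 0.5929 ≈ 2.47 mm.

2.47 mm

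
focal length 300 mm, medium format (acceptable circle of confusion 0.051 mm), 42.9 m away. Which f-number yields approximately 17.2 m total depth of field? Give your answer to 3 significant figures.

Write h = H − f = f²/(N·c). The thin-lens limits are Dn = s·h/(h + (s−f)) and Df = s·h/(h − (s−f)), so DoF = Df − Dn = 2·s·(s−f)·h / (h² − (s−f)²).
That is a quadratic in h: DoF·h² − 2·s·(s−f)·h − DoF·(s−f)² = 0 ⇒ h = (s−f)·(s + √(s² + DoF²)) / DoF = 42600 × (42900 + √(42900² + 17200²)) / 17200 = 42600 × (42900 + 46219.6) / 17200 ≈ 220726 mm.
Then N = f²/(c·h) = 300² / (0.051 × 220726) = 90000 / 11257 ≈ 7.99.

f/7.99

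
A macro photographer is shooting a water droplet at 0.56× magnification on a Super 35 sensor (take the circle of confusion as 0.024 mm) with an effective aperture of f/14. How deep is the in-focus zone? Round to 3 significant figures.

At magnification m, DoF ≈ 2·N_eff·c/m² = 2 × 14 × 0.024 / 0.56² = 0.672 / 0.3136 ≈ 2.14 mm.

2.14 mm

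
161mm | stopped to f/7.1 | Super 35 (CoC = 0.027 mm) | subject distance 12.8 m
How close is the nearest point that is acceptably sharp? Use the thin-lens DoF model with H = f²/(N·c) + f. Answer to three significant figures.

Hyperfocal distance H = f²/(N·c) + f = 161²/(7.1 × 0.027) + 161 = 25921/0.1917 + 161 ≈ 135377.5 mm ≈ 135.4 m.
Near limit Dn = s·(H − f)/(H + s − 2f) = 12800 × (135377.5 − 161) / (135377.5 + 12800 − 2 × 161) = 12800 × 135216.5 / 147855.5 ≈ 11706 mm ≈ 11.7 m.

11.7 m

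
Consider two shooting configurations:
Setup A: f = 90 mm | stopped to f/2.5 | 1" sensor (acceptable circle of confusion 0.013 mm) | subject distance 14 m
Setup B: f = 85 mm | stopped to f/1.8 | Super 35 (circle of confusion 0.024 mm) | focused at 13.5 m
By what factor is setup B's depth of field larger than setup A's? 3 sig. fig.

Setup A: H = 90²/(2.5×0.013) + 90 ≈ 249320.8 mm; DoF = Df − Dn = 14827.6 − 13259.9 ≈ 1567.7 mm.
Setup B: H = 85²/(1.8×0.024) + 85 ≈ 167330.4 mm; DoF = Df − Dn = 14677.3 − 12497.6 ≈ 2179.7 mm.
Ratio = 2179.7 / 1567.7 ≈ 1.39.

1.39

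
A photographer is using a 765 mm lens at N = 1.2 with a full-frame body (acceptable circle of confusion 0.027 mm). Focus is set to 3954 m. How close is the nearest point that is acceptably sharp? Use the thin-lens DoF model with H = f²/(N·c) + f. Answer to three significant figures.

Hyperfocal distance H = f²/(N·c) + f = 765²/(1.2 × 0.027) + 765 = 585225/0.0324 + 765 ≈ 18063265.0 mm ≈ 18063 m.
Near limit Dn = s·(H − f)/(H + s − 2f) = 3954000 × (18063265.0 − 765) / (18063265.0 + 3954000 − 2 × 765) = 3954000 × 18062500.0 / 22015735.0 ≈ 3244004 mm ≈ 3240 m.

3240 m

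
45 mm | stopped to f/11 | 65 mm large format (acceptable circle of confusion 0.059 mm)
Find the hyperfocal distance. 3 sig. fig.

Hyperfocal distance H = f²/(N·c) + f = 45²/(11 × 0.059) + 45 = 2025/0.649 + 45 ≈ 3165.2 mm ≈ 3.17 m.

3.17 m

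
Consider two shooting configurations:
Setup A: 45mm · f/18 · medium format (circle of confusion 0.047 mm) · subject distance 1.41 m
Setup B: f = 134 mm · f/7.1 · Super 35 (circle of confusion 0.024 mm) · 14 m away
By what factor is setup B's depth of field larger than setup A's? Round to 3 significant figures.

1.57

Setup A: H = 45²/(18×0.047) + 45 ≈ 2438.6 mm; DoF = Df − Dn = 3281.1 − 897.9 ≈ 2383.2 mm.
Setup B: H = 134²/(7.1×0.024) + 134 ≈ 105509.6 mm; DoF = Df − Dn = 16121.4 − 12372.0 ≈ 3749.4 mm.
Ratio = 3749.4 / 2383.2 ≈ 1.57.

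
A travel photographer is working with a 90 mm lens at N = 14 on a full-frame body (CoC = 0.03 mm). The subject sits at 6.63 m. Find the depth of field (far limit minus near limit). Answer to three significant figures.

Hyperfocal distance H = f²/(N·c) + f = 90²/(14 × 0.03) + 90 = 8100/0.42 + 90 ≈ 19375.7 mm ≈ 19.38 m.
Near limit Dn = s·(H − f)/(H + s − 2f) = 6630 × (19375.7 − 90) / (19375.7 + 6630 − 2 × 90) = 6630 × 19285.7 / 25825.7 ≈ 4951.0 mm.
Far limit Df = s·(H − f)/(H − s) = 6630 × (19375.7 − 90) / (19375.7 − 6630) = 6630 × 19285.7 / 12745.7 ≈ 10031.9 mm.
Depth of field = Df − Dn = 10031.9 − 4951.0 ≈ 5080.9 mm ≈ 5.08 m.

5.08 m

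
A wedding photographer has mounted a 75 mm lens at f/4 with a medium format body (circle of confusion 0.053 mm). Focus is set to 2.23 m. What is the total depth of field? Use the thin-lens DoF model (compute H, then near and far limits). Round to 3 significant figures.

Hyperfocal distance H = f²/(N·c) + f = 75²/(4 × 0.053) + 75 = 5625/0.212 + 75 ≈ 26608.0 mm ≈ 26.61 m.
Near limit Dn = s·(H − f)/(H + s − 2f) = 2230 × (26608.0 − 75) / (26608.0 + 2230 − 2 × 75) = 2230 × 26533.0 / 28688.0 ≈ 2062.49 mm.
Far limit Df = s·(H − f)/(H − s) = 2230 × (26608.0 − 75) / (26608.0 − 2230) = 2230 × 26533.0 / 24378.0 ≈ 2427.13 mm.
Depth of field = Df − Dn = 2427.13 − 2062.49 ≈ 364.64 mm.

365 mm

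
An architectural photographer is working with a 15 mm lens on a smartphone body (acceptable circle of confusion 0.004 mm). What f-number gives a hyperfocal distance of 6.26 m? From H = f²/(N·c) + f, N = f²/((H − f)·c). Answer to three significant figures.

Rearrange H = f²/(N·c) + f for N: N = f² / ((H − f)·c).
N = 15² / ((6260 − 15) × 0.004) = 225 / 24.98 ≈ 9.01.

f/9.01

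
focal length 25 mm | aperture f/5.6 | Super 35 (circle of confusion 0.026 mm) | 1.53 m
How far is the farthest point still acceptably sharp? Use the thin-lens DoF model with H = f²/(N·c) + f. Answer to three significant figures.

Hyperfocal distance H = f²/(N·c) + f = 25²/(5.6 × 0.026) + 25 = 625/0.1456 + 25 ≈ 4317.6 mm ≈ 4.318 m.
Far limit Df = s·(H − f)/(H − s) = 1530 × (4317.6 − 25) / (4317.6 − 1530) = 1530 × 4292.6 / 2787.6 ≈ 2356.0 mm ≈ 2.36 m.

2.36 m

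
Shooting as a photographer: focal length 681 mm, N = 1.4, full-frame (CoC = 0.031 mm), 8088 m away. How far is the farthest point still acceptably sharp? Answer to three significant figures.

33300 m

Hyperfocal distance H = f²/(N·c) + f = 681²/(1.4 × 0.031) + 681 = 463761/0.0434 + 681 ≈ 10686418.3 mm ≈ 10686 m.
Far limit Df = s·(H − f)/(H − s) = 8088000 × (10686418.3 − 681) / (10686418.3 − 8088000) = 8088000 × 10685737.3 / 2598418.3 ≈ 33261097 mm ≈ 33300 m.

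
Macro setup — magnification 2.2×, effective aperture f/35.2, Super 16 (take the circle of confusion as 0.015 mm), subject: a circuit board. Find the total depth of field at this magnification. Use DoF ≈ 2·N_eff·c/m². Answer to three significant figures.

0.218 mm

At magnification m, DoF ≈ 2·N_eff·c/m² = 2 × 35.2 × 0.015 / 2.2² = 1.056 / 4.84 ≈ 0.218 mm.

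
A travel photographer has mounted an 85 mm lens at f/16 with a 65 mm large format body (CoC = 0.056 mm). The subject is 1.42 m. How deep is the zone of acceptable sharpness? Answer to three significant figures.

483 mm

Hyperfocal distance H = f²/(N·c) + f = 85²/(16 × 0.056) + 85 = 7225/0.896 + 85 ≈ 8148.6 mm ≈ 8.149 m.
Near limit Dn = s·(H − f)/(H + s − 2f) = 1420 × (8148.6 − 85) / (8148.6 + 1420 − 2 × 85) = 1420 × 8063.6 / 9398.6 ≈ 1218.30 mm.
Far limit Df = s·(H − f)/(H − s) = 1420 × (8148.6 − 85) / (8148.6 − 1420) = 1420 × 8063.6 / 6728.6 ≈ 1701.74 mm.
Depth of field = Df − Dn = 1701.74 − 1218.30 ≈ 483.44 mm.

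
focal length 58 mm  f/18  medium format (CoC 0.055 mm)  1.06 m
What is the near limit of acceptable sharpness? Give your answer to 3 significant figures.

Hyperfocal distance H = f²/(N·c) + f = 58²/(18 × 0.055) + 58 = 3364/0.99 + 58 ≈ 3456.0 mm ≈ 3.456 m.
Near limit Dn = s·(H − f)/(H + s − 2f) = 1060 × (3456.0 − 58) / (3456.0 + 1060 − 2 × 58) = 1060 × 3398.0 / 4400.0 ≈ 818.61 mm ≈ 0.819 m.

0.819 m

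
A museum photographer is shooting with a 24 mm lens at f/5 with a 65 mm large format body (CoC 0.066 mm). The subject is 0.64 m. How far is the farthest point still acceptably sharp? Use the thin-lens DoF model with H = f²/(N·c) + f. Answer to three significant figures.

Hyperfocal distance H = f²/(N·c) + f = 24²/(5 × 0.066) + 24 = 576/0.33 + 24 ≈ 1769.5 mm ≈ 1.769 m.
Far limit Df = s·(H − f)/(H − s) = 640 × (1769.5 − 24) / (1769.5 − 640) = 640 × 1745.5 / 1129.5 ≈ 989.05 mm ≈ 0.989 m.

0.989 m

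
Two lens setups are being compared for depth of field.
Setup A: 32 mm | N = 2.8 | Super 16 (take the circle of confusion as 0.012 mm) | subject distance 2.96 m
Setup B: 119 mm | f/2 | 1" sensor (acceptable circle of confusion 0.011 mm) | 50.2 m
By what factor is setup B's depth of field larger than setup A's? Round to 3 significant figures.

Setup A: H = 32²/(2.8×0.012) + 32 ≈ 30508.2 mm; DoF = Df − Dn = 3274.61 − 2700.55 ≈ 574.06 mm.
Setup B: H = 119²/(2×0.011) + 119 ≈ 643800.8 mm; DoF = Df − Dn = 54435.3 − 46576.2 ≈ 7859.1 mm.
Ratio = 7859.1 / 574.06 ≈ 13.7.

13.7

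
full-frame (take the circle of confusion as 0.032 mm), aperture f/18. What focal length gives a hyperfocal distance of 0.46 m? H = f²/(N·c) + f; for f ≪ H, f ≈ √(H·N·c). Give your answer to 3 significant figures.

16.0 mm

From H = f²/(N·c) + f, with f ≪ H: f ≈ √(H·N·c) = √(460 × 18 × 0.032) = √264.96 ≈ 16.28 mm.
Exact: f² + N·c·f − N·c·H = 0 ⇒ f = (−N·c + √((N·c)² + 4·N·c·H))/2 = (−0.576 + √1060.2)/2 ≈ 15.992 mm ≈ 16.0 mm.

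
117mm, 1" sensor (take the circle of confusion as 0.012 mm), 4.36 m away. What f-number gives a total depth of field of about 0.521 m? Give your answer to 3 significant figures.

f/16

Write h = H − f = f²/(N·c). The thin-lens limits are Dn = s·h/(h + (s−f)) and Df = s·h/(h − (s−f)), so DoF = Df − Dn = 2·s·(s−f)·h / (h² − (s−f)²).
That is a quadratic in h: DoF·h² − 2·s·(s−f)·h − DoF·(s−f)² = 0 ⇒ h = (s−f)·(s + √(s² + DoF²)) / DoF = 4243 × (4360 + √(4360² + 521²)) / 521 = 4243 × (4360 + 4391.02) / 521 ≈ 71268 mm.
Then N = f²/(c·h) = 117² / (0.012 × 71268) = 13689 / 855.21 ≈ 16.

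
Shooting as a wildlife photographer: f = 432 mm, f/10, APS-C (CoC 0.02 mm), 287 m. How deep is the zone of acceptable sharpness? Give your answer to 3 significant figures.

195 m

Hyperfocal distance H = f²/(N·c) + f = 432²/(10 × 0.02) + 432 = 186624/0.2 + 432 ≈ 933552.0 mm ≈ 933.6 m.
Near limit Dn = s·(H − f)/(H + s − 2f) = 287000 × (933552.0 − 432) / (933552.0 + 287000 − 2 × 432) = 287000 × 933120.0 / 1219688.0 ≈ 219569 mm.
Far limit Df = s·(H − f)/(H − s) = 287000 × (933552.0 − 432) / (933552.0 − 287000) = 287000 × 933120.0 / 646552.0 ≈ 414206 mm.
Depth of field = Df − Dn = 414206 − 219569 ≈ 194637 mm ≈ 195 m.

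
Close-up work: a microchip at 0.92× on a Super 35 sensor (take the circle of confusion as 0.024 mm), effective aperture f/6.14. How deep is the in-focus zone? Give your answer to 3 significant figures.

0.348 mm

At magnification m, DoF ≈ 2·N_eff·c/m² = 2 × 6.14 × 0.024 / 0.92² = 0.2947 / 0.8464 ≈ 0.348 mm.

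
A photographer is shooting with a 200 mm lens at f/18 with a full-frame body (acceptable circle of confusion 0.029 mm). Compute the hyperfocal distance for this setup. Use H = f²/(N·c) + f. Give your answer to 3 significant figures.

Hyperfocal distance H = f²/(N·c) + f = 200²/(18 × 0.029) + 200 = 40000/0.522 + 200 ≈ 76828.4 mm ≈ 76.8 m.

76.8 m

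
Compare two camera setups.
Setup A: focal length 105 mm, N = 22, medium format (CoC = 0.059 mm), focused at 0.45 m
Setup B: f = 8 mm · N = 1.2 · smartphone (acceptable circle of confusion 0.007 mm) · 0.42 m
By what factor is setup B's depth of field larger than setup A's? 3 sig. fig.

1.24

Setup A: H = 105²/(22×0.059) + 105 ≈ 8598.8 mm; DoF = Df − Dn = 469.052 − 432.435 ≈ 36.617 mm.
Setup B: H = 8²/(1.2×0.007) + 8 ≈ 7627.0 mm; DoF = Df − Dn = 444.010 − 398.454 ≈ 45.556 mm.
Ratio = 45.556 / 36.617 ≈ 1.24.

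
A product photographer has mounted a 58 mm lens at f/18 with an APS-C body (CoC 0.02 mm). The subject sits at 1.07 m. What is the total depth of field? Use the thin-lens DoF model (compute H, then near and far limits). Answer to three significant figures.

235 mm

Hyperfocal distance H = f²/(N·c) + f = 58²/(18 × 0.02) + 58 = 3364/0.36 + 58 ≈ 9402.4 mm ≈ 9.402 m.
Near limit Dn = s·(H − f)/(H + s − 2f) = 1070 × (9402.4 − 58) / (9402.4 + 1070 − 2 × 58) = 1070 × 9344.4 / 10356.4 ≈ 965.44 mm.
Far limit Df = s·(H − f)/(H − s) = 1070 × (9402.4 − 58) / (9402.4 − 1070) = 1070 × 9344.4 / 8332.4 ≈ 1199.95 mm.
Depth of field = Df − Dn = 1199.95 − 965.44 ≈ 234.51 mm.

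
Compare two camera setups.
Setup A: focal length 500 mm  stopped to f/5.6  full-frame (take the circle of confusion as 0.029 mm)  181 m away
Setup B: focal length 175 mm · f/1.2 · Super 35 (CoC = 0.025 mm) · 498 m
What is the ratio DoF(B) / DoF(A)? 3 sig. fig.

Setup A: H = 500²/(5.6×0.029) + 500 ≈ 1539908.9 mm; DoF = Df − Dn = 205042 − 162005 ≈ 43037 mm.
Setup B: H = 175²/(1.2×0.025) + 175 ≈ 1021008.3 mm; DoF = Df − Dn = 972021 − 334753 ≈ 637268 mm.
Ratio = 637268 / 43037 ≈ 14.8.

14.8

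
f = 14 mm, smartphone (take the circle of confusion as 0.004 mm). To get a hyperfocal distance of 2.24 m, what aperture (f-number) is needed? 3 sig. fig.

Rearrange H = f²/(N·c) + f for N: N = f² / ((H − f)·c).
N = 14² / ((2240 − 14) × 0.004) = 196 / 8.904 ≈ 22.

f/22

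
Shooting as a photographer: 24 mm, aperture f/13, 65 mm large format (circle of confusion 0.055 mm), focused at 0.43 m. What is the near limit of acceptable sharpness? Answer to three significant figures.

Hyperfocal distance H = f²/(N·c) + f = 24²/(13 × 0.055) + 24 = 576/0.715 + 24 ≈ 829.6 mm ≈ 0.830 m.
Near limit Dn = s·(H − f)/(H + s − 2f) = 430 × (829.6 − 24) / (829.6 + 430 − 2 × 24) = 430 × 805.6 / 1211.6 ≈ 285.91 mm.

286 mm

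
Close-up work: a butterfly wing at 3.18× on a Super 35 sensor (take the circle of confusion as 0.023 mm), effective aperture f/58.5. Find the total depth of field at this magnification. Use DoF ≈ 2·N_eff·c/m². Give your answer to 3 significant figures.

At magnification m, DoF ≈ 2·N_eff·c/m² = 2 × 58.5 × 0.023 / 3.18² = 2.691 / 10.11 ≈ 0.266 mm.

0.266 mm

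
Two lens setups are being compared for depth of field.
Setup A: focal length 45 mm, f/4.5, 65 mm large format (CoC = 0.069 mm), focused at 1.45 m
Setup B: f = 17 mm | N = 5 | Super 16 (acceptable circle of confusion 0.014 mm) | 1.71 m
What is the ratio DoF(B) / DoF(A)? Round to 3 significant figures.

2.57

Setup A: H = 45²/(4.5×0.069) + 45 ≈ 6566.7 mm; DoF = Df − Dn = 1848.15 − 1192.99 ≈ 655.16 mm.
Setup B: H = 17²/(5×0.014) + 17 ≈ 4145.6 mm; DoF = Df − Dn = 2898.6 − 1212.7 ≈ 1685.9 mm.
Ratio = 1685.9 / 655.16 ≈ 2.57.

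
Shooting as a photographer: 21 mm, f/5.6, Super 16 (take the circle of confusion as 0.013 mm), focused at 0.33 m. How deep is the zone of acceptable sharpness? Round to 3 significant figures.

Hyperfocal distance H = f²/(N·c) + f = 21²/(5.6 × 0.013) + 21 = 441/0.0728 + 21 ≈ 6078.7 mm ≈ 6.079 m.
Near limit Dn = s·(H − f)/(H + s − 2f) = 330 × (6078.7 − 21) / (6078.7 + 330 − 2 × 21) = 330 × 6057.7 / 6366.7 ≈ 313.984 mm.
Far limit Df = s·(H − f)/(H − s) = 330 × (6078.7 − 21) / (6078.7 − 330) = 330 × 6057.7 / 5748.7 ≈ 347.738 mm.
Depth of field = Df − Dn = 347.738 − 313.984 ≈ 33.754 mm.

33.8 mm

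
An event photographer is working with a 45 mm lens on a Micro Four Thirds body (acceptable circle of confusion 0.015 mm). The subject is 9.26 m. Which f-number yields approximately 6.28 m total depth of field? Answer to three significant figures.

f/4.50

Write h = H − f = f²/(N·c). The thin-lens limits are Dn = s·h/(h + (s−f)) and Df = s·h/(h − (s−f)), so DoF = Df − Dn = 2·s·(s−f)·h / (h² − (s−f)²).
That is a quadratic in h: DoF·h² − 2·s·(s−f)·h − DoF·(s−f)² = 0 ⇒ h = (s−f)·(s + √(s² + DoF²)) / DoF = 9215 × (9260 + √(9260² + 6280²)) / 6280 = 9215 × (9260 + 11188.7) / 6280 ≈ 30005 mm.
Then N = f²/(c·h) = 45² / (0.015 × 30005) = 2025 / 450.08 ≈ 4.50.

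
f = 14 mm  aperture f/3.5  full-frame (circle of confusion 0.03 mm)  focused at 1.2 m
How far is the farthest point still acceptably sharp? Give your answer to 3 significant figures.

3.29 m

Hyperfocal distance H = f²/(N·c) + f = 14²/(3.5 × 0.03) + 14 = 196/0.105 + 14 ≈ 1880.7 mm ≈ 1.881 m.
Far limit Df = s·(H − f)/(H − s) = 1200 × (1880.7 − 14) / (1880.7 − 1200) = 1200 × 1866.7 / 680.7 ≈ 3290.9 mm ≈ 3.29 m.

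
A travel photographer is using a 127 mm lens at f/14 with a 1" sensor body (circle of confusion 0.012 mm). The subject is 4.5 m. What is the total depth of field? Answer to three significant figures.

Hyperfocal distance H = f²/(N·c) + f = 127²/(14 × 0.012) + 127 = 16129/0.168 + 127 ≈ 96133.0 mm ≈ 96.13 m.
Near limit Dn = s·(H − f)/(H + s − 2f) = 4500 × (96133.0 − 127) / (96133.0 + 4500 − 2 × 127) = 4500 × 96006.0 / 100379.0 ≈ 4303.96 mm.
Far limit Df = s·(H − f)/(H − s) = 4500 × (96133.0 − 127) / (96133.0 − 4500) = 4500 × 96006.0 / 91633.0 ≈ 4714.75 mm.
Depth of field = Df − Dn = 4714.75 − 4303.96 ≈ 410.79 mm.

411 mm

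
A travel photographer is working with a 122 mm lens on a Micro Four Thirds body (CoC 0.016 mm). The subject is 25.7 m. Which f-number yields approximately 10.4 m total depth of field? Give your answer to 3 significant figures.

f/7.08

Write h = H − f = f²/(N·c). The thin-lens limits are Dn = s·h/(h + (s−f)) and Df = s·h/(h − (s−f)), so DoF = Df − Dn = 2·s·(s−f)·h / (h² − (s−f)²).
That is a quadratic in h: DoF·h² − 2·s·(s−f)·h − DoF·(s−f)² = 0 ⇒ h = (s−f)·(s + √(s² + DoF²)) / DoF = 25578 × (25700 + √(25700² + 10400²)) / 10400 = 25578 × (25700 + 27724.5) / 10400 ≈ 131394 mm.
Then N = f²/(c·h) = 122² / (0.016 × 131394) = 14884 / 2102.3 ≈ 7.08.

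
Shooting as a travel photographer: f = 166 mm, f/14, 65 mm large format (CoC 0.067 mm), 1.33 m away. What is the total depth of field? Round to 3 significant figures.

106 mm

Hyperfocal distance H = f²/(N·c) + f = 166²/(14 × 0.067) + 166 = 27556/0.938 + 166 ≈ 29543.4 mm ≈ 29.54 m.
Near limit Dn = s·(H − f)/(H + s − 2f) = 1330 × (29543.4 − 166) / (29543.4 + 1330 − 2 × 166) = 1330 × 29377.4 / 30541.4 ≈ 1279.31 mm.
Far limit Df = s·(H − f)/(H − s) = 1330 × (29543.4 − 166) / (29543.4 − 1330) = 1330 × 29377.4 / 28213.4 ≈ 1384.87 mm.
Depth of field = Df − Dn = 1384.87 − 1279.31 ≈ 105.56 mm.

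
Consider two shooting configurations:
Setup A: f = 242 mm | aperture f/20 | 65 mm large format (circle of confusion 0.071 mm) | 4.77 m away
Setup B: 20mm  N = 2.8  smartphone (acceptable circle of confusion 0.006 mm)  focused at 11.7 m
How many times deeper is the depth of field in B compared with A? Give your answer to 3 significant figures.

14.3

Setup A: H = 242²/(20×0.071) + 242 ≈ 41484.3 mm; DoF = Df − Dn = 5358.3 − 4298.1 ≈ 1060.2 mm.
Setup B: H = 20²/(2.8×0.006) + 20 ≈ 23829.5 mm; DoF = Df − Dn = 22966 − 7849 ≈ 15117 mm.
Ratio = 15117 / 1060.2 ≈ 14.3.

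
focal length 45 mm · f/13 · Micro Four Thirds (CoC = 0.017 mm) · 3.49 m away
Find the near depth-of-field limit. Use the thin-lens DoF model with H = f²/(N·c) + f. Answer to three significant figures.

2.54 m

Hyperfocal distance H = f²/(N·c) + f = 45²/(13 × 0.017) + 45 = 2025/0.221 + 45 ≈ 9207.9 mm ≈ 9.208 m.
Near limit Dn = s·(H − f)/(H + s − 2f) = 3490 × (9207.9 − 45) / (9207.9 + 3490 − 2 × 45) = 3490 × 9162.9 / 12607.9 ≈ 2536.4 mm ≈ 2.54 m.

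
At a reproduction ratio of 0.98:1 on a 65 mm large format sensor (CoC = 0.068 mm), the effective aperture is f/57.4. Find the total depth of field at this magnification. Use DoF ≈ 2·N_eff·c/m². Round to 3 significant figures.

8.13 mm

At magnification m, DoF ≈ 2·N_eff·c/m² = 2 × 57.4 × 0.068 / 0.98² = 7.806 / 0.9604 ≈ 8.13 mm.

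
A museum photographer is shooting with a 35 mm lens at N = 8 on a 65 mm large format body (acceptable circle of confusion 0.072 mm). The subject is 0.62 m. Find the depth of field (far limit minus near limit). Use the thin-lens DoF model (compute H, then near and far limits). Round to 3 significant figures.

369 mm

Hyperfocal distance H = f²/(N·c) + f = 35²/(8 × 0.072) + 35 = 1225/0.576 + 35 ≈ 2161.7 mm ≈ 2.162 m.
Near limit Dn = s·(H − f)/(H + s − 2f) = 620 × (2161.7 − 35) / (2161.7 + 620 − 2 × 35) = 620 × 2126.7 / 2711.7 ≈ 486.25 mm.
Far limit Df = s·(H − f)/(H − s) = 620 × (2161.7 − 35) / (2161.7 − 620) = 620 × 2126.7 / 1541.7 ≈ 855.25 mm.
Depth of field = Df − Dn = 855.25 − 486.25 ≈ 369.00 mm.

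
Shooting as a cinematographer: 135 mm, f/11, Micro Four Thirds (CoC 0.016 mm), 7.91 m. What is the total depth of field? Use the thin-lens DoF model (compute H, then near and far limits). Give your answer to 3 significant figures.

1.19 m

Hyperfocal distance H = f²/(N·c) + f = 135²/(11 × 0.016) + 135 = 18225/0.176 + 135 ≈ 103686.1 mm ≈ 103.7 m.
Near limit Dn = s·(H − f)/(H + s − 2f) = 7910 × (103686.1 − 135) / (103686.1 + 7910 − 2 × 135) = 7910 × 103551.1 / 111326.1 ≈ 7357.6 mm.
Far limit Df = s·(H − f)/(H − s) = 7910 × (103686.1 − 135) / (103686.1 − 7910) = 7910 × 103551.1 / 95776.1 ≈ 8552.1 mm.
Depth of field = Df − Dn = 8552.1 − 7357.6 ≈ 1194.5 mm ≈ 1.19 m.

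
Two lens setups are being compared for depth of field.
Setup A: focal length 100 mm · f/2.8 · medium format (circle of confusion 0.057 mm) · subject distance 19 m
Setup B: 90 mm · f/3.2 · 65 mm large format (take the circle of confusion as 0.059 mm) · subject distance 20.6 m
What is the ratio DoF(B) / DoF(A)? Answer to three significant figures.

Setup A: H = 100²/(2.8×0.057) + 100 ≈ 62756.6 mm; DoF = Df − Dn = 27207 − 14597 ≈ 12610 mm.
Setup B: H = 90²/(3.2×0.059) + 90 ≈ 42992.5 mm; DoF = Df − Dn = 39468 − 13937 ≈ 25531 mm.
Ratio = 25531 / 12610 ≈ 2.02.

2.02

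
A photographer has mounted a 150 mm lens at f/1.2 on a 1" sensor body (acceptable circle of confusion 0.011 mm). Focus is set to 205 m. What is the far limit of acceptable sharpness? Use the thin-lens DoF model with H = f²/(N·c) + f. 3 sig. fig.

Hyperfocal distance H = f²/(N·c) + f = 150²/(1.2 × 0.011) + 150 = 22500/0.0132 + 150 ≈ 1704695.5 mm ≈ 1705 m.
Far limit Df = s·(H − f)/(H − s) = 205000 × (1704695.5 − 150) / (1704695.5 − 205000) = 205000 × 1704545.5 / 1499695.5 ≈ 233002 mm ≈ 233 m.

233 m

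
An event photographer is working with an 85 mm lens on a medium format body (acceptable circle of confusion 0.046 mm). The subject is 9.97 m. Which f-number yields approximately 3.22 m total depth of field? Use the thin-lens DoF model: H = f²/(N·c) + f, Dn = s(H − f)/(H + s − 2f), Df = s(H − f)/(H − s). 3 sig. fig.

Write h = H − f = f²/(N·c). The thin-lens limits are Dn = s·h/(h + (s−f)) and Df = s·h/(h − (s−f)), so DoF = Df − Dn = 2·s·(s−f)·h / (h² − (s−f)²).
That is a quadratic in h: DoF·h² − 2·s·(s−f)·h − DoF·(s−f)² = 0 ⇒ h = (s−f)·(s + √(s² + DoF²)) / DoF = 9885 × (9970 + √(9970² + 3220²)) / 3220 = 9885 × (9970 + 10477.1) / 3220 ≈ 62770 mm.
Then N = f²/(c·h) = 85² / (0.046 × 62770) = 7225 / 2887.4 ≈ 2.50.

f/2.50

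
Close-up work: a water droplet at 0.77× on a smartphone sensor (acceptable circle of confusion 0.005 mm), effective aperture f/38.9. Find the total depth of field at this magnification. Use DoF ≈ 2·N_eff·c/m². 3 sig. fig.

At magnification m, DoF ≈ 2·N_eff·c/m² = 2 × 38.9 × 0.005 / 0.77² = 0.389 / 0.5929 ≈ 0.656 mm.

0.656 mm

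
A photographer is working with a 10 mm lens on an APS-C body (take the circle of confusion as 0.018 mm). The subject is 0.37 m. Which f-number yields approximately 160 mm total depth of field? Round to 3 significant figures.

f/3.19

Write h = H − f = f²/(N·c). The thin-lens limits are Dn = s·h/(h + (s−f)) and Df = s·h/(h − (s−f)), so DoF = Df − Dn = 2·s·(s−f)·h / (h² − (s−f)²).
That is a quadratic in h: DoF·h² − 2·s·(s−f)·h − DoF·(s−f)² = 0 ⇒ h = (s−f)·(s + √(s² + DoF²)) / DoF = 360 × (370 + √(370² + 160²)) / 160 = 360 × (370 + 403.113) / 160 ≈ 1739.5 mm.
Then N = f²/(c·h) = 10² / (0.018 × 1739.5) = 100 / 31.311 ≈ 3.19.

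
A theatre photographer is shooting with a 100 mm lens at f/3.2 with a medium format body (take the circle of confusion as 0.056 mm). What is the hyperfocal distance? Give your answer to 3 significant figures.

55.9 m

Hyperfocal distance H = f²/(N·c) + f = 100²/(3.2 × 0.056) + 100 = 10000/0.1792 + 100 ≈ 55903.6 mm ≈ 55.9 m.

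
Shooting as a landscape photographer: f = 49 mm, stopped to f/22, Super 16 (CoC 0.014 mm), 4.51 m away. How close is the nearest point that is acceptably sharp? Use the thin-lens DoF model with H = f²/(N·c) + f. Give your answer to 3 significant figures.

2.87 m

Hyperfocal distance H = f²/(N·c) + f = 49²/(22 × 0.014) + 49 = 2401/0.308 + 49 ≈ 7844.5 mm ≈ 7.844 m.
Near limit Dn = s·(H − f)/(H + s − 2f) = 4510 × (7844.5 − 49) / (7844.5 + 4510 − 2 × 49) = 4510 × 7795.5 / 12256.5 ≈ 2868.5 mm ≈ 2.87 m.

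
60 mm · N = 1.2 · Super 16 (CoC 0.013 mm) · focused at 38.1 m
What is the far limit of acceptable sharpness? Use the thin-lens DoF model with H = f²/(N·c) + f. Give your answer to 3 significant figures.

45.6 m

Hyperfocal distance H = f²/(N·c) + f = 60²/(1.2 × 0.013) + 60 = 3600/0.0156 + 60 ≈ 230829.2 mm ≈ 230.8 m.
Far limit Df = s·(H − f)/(H − s) = 38100 × (230829.2 − 60) / (230829.2 − 38100) = 38100 × 230769.2 / 192729.2 ≈ 45620 mm ≈ 45.6 m.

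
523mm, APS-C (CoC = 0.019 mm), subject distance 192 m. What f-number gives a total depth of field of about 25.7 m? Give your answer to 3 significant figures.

Write h = H − f = f²/(N·c). The thin-lens limits are Dn = s·h/(h + (s−f)) and Df = s·h/(h − (s−f)), so DoF = Df − Dn = 2·s·(s−f)·h / (h² − (s−f)²).
That is a quadratic in h: DoF·h² − 2·s·(s−f)·h − DoF·(s−f)² = 0 ⇒ h = (s−f)·(s + √(s² + DoF²)) / DoF = 191477 × (192000 + √(192000² + 25700²)) / 25700 = 191477 × (192000 + 193712) / 25700 ≈ 2873737 mm.
Then N = f²/(c·h) = 523² / (0.019 × 2873737) = 273529 / 54601 ≈ 5.01.

f/5.01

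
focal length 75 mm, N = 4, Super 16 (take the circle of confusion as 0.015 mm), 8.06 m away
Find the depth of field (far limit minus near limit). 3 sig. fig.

Hyperfocal distance H = f²/(N·c) + f = 75²/(4 × 0.015) + 75 = 5625/0.06 + 75 ≈ 93825.0 mm ≈ 93.83 m.
Near limit Dn = s·(H − f)/(H + s − 2f) = 8060 × (93825.0 − 75) / (93825.0 + 8060 − 2 × 75) = 8060 × 93750.0 / 101735.0 ≈ 7427.4 mm.
Far limit Df = s·(H − f)/(H − s) = 8060 × (93825.0 − 75) / (93825.0 − 8060) = 8060 × 93750.0 / 85765.0 ≈ 8810.4 mm.
Depth of field = Df − Dn = 8810.4 − 7427.4 ≈ 1383.0 mm ≈ 1.38 m.

1.38 m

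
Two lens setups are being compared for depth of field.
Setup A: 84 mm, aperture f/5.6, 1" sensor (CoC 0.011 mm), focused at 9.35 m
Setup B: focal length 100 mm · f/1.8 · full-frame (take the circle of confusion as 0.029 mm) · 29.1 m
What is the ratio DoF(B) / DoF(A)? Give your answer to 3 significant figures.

5.92

Setup A: H = 84²/(5.6×0.011) + 84 ≈ 114629.5 mm; DoF = Df − Dn = 10172.9 − 8650.2 ≈ 1522.7 mm.
Setup B: H = 100²/(1.8×0.029) + 100 ≈ 191670.9 mm; DoF = Df − Dn = 34291.0 − 25274.0 ≈ 9017.0 mm.
Ratio = 9017.0 / 1522.7 ≈ 5.92.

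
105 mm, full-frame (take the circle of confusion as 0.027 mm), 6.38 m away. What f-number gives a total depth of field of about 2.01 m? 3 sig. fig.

Write h = H − f = f²/(N·c). The thin-lens limits are Dn = s·h/(h + (s−f)) and Df = s·h/(h − (s−f)), so DoF = Df − Dn = 2·s·(s−f)·h / (h² − (s−f)²).
That is a quadratic in h: DoF·h² − 2·s·(s−f)·h − DoF·(s−f)² = 0 ⇒ h = (s−f)·(s + √(s² + DoF²)) / DoF = 6275 × (6380 + √(6380² + 2010²)) / 2010 = 6275 × (6380 + 6689.13) / 2010 ≈ 40800 mm.
Then N = f²/(c·h) = 105² / (0.027 × 40800) = 11025 / 1101.6 ≈ 10.

f/10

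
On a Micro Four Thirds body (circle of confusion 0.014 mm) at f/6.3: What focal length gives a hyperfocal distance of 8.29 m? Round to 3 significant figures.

27.0 mm

From H = f²/(N·c) + f, with f ≪ H: f ≈ √(H·N·c) = √(8290 × 6.3 × 0.014) = √731.18 ≈ 27.04 mm.
The +f correction barely moves this — solving exactly, f² + N·c·f − N·c·H = 0 ⇒ f = (−N·c + √((N·c)² + 4·N·c·H))/2 = (−0.0882 + √2924.7)/2 ≈ 26.996 mm, so f ≈ 27.0 mm.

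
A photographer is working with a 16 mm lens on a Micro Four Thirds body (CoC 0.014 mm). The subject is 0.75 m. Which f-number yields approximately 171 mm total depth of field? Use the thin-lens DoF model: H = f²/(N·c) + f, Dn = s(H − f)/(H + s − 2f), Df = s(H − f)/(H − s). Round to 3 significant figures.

f/2.80

Write h = H − f = f²/(N·c). The thin-lens limits are Dn = s·h/(h + (s−f)) and Df = s·h/(h − (s−f)), so DoF = Df − Dn = 2·s·(s−f)·h / (h² − (s−f)²).
That is a quadratic in h: DoF·h² − 2·s·(s−f)·h − DoF·(s−f)² = 0 ⇒ h = (s−f)·(s + √(s² + DoF²)) / DoF = 734 × (750 + √(750² + 171²)) / 171 = 734 × (750 + 769.247) / 171 ≈ 6521.2 mm.
Then N = f²/(c·h) = 16² / (0.014 × 6521.2) = 256 / 91.297 ≈ 2.80.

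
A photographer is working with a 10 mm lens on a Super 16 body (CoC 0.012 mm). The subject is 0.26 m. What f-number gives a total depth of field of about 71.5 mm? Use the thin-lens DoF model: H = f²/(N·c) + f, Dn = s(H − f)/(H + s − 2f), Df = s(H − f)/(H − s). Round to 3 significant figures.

f/4.50

Write h = H − f = f²/(N·c). The thin-lens limits are Dn = s·h/(h + (s−f)) and Df = s·h/(h − (s−f)), so DoF = Df − Dn = 2·s·(s−f)·h / (h² − (s−f)²).
That is a quadratic in h: DoF·h² − 2·s·(s−f)·h − DoF·(s−f)² = 0 ⇒ h = (s−f)·(s + √(s² + DoF²)) / DoF = 250 × (260 + √(260² + 71.5²)) / 71.5 = 250 × (260 + 269.652) / 71.5 ≈ 1851.9 mm.
Then N = f²/(c·h) = 10² / (0.012 × 1851.9) = 100 / 22.223 ≈ 4.50.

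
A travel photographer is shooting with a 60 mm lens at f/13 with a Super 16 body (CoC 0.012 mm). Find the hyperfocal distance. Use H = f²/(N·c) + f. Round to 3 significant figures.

Hyperfocal distance H = f²/(N·c) + f = 60²/(13 × 0.012) + 60 = 3600/0.156 + 60 ≈ 23136.9 mm ≈ 23.1 m.

23.1 m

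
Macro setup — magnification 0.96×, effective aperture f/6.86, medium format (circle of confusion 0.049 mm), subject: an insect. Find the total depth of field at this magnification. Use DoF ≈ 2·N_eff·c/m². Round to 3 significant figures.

At magnification m, DoF ≈ 2·N_eff·c/m² = 2 × 6.86 × 0.049 / 0.96² = 0.6723 / 0.9216 ≈ 0.729 mm.

0.729 mm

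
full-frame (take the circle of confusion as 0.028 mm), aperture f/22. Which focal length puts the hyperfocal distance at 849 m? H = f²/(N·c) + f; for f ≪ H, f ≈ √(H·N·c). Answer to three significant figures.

From H = f²/(N·c) + f, with f ≪ H: f ≈ √(H·N·c) = √(849000 × 22 × 0.028) = √522984 ≈ 723.2 mm.
The +f correction barely moves this — solving exactly, f² + N·c·f − N·c·H = 0 ⇒ f = (−N·c + √((N·c)² + 4·N·c·H))/2 = (−0.616 + √2091936)/2 ≈ 722.87 mm, so f ≈ 723 mm.

723 mm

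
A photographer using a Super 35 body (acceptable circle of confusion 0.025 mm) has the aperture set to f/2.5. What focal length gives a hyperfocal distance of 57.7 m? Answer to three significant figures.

60.0 mm

From H = f²/(N·c) + f, with f ≪ H: f ≈ √(H·N·c) = √(57700 × 2.5 × 0.025) = √3606.2 ≈ 60.05 mm.
Exact: f² + N·c·f − N·c·H = 0 ⇒ f = (−N·c + √((N·c)² + 4·N·c·H))/2 = (−0.0625 + √14425)/2 ≈ 60.021 mm ≈ 60.0 mm.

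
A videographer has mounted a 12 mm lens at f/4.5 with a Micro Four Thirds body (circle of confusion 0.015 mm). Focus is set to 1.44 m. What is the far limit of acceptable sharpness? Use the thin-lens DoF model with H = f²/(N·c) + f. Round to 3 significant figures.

Hyperfocal distance H = f²/(N·c) + f = 12²/(4.5 × 0.015) + 12 = 144/0.0675 + 12 ≈ 2145.3 mm ≈ 2.145 m.
Far limit Df = s·(H − f)/(H − s) = 1440 × (2145.3 − 12) / (2145.3 − 1440) = 1440 × 2133.3 / 705.3 ≈ 4355.4 mm ≈ 4.36 m.

4.36 m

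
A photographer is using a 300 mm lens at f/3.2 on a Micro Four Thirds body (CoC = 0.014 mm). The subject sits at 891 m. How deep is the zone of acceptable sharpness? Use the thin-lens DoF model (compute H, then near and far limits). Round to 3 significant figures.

Hyperfocal distance H = f²/(N·c) + f = 300²/(3.2 × 0.014) + 300 = 90000/0.0448 + 300 ≈ 2009228.6 mm ≈ 2009 m.
Near limit Dn = s·(H − f)/(H + s − 2f) = 891000 × (2009228.6 − 300) / (2009228.6 + 891000 − 2 × 300) = 891000 × 2008928.6 / 2899628.6 ≈ 617305 mm.
Far limit Df = s·(H − f)/(H − s) = 891000 × (2009228.6 − 300) / (2009228.6 − 891000) = 891000 × 2008928.6 / 1118228.6 ≈ 1600706 mm.
Depth of field = Df − Dn = 1600706 − 617305 ≈ 983401 mm ≈ 983 m.

983 m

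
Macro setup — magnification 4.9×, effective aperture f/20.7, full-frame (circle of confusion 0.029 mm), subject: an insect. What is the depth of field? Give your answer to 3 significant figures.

At magnification m, DoF ≈ 2·N_eff·c/m² = 2 × 20.7 × 0.029 / 4.9² = 1.201 / 24.01 ≈ 0.05 mm.

0.0500 mm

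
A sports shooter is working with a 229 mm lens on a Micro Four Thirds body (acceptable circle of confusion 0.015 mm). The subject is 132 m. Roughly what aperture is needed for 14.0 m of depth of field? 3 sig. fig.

Write h = H − f = f²/(N·c). The thin-lens limits are Dn = s·h/(h + (s−f)) and Df = s·h/(h − (s−f)), so DoF = Df − Dn = 2·s·(s−f)·h / (h² − (s−f)²).
That is a quadratic in h: DoF·h² − 2·s·(s−f)·h − DoF·(s−f)² = 0 ⇒ h = (s−f)·(s + √(s² + DoF²)) / DoF = 131771 × (132000 + √(132000² + 14000²)) / 14000 = 131771 × (132000 + 132740) / 14000 ≈ 2491793 mm.
Then N = f²/(c·h) = 229² / (0.015 × 2491793) = 52441 / 37377 ≈ 1.40.

f/1.40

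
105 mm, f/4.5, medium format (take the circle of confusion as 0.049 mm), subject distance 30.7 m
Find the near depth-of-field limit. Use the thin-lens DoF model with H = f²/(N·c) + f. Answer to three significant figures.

Hyperfocal distance H = f²/(N·c) + f = 105²/(4.5 × 0.049) + 105 = 11025/0.2205 + 105 ≈ 50105.0 mm ≈ 50.10 m.
Near limit Dn = s·(H − f)/(H + s − 2f) = 30700 × (50105.0 − 105) / (50105.0 + 30700 − 2 × 105) = 30700 × 50000.0 / 80595.0 ≈ 19046 mm ≈ 19.0 m.

19.0 m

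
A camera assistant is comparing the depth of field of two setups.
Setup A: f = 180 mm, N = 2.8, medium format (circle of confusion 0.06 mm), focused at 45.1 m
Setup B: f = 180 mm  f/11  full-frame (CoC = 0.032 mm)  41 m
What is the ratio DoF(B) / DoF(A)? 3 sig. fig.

2.04

Setup A: H = 180²/(2.8×0.06) + 180 ≈ 193037.1 mm; DoF = Df − Dn = 58794 − 36580 ≈ 22214 mm.
Setup B: H = 180²/(11×0.032) + 180 ≈ 92225.5 mm; DoF = Df − Dn = 73672 − 28404 ≈ 45268 mm.
Ratio = 45268 / 22214 ≈ 2.04.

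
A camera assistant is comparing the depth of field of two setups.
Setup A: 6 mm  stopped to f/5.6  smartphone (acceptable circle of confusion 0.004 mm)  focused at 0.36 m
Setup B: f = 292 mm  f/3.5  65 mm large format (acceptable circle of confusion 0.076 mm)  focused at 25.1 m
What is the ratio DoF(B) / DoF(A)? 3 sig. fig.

Setup A: H = 6²/(5.6×0.004) + 6 ≈ 1613.1 mm; DoF = Df − Dn = 461.70 − 295.02 ≈ 166.68 mm.
Setup B: H = 292²/(3.5×0.076) + 292 ≈ 320833.4 mm; DoF = Df − Dn = 27205.5 − 23297.0 ≈ 3908.5 mm.
Ratio = 3908.5 / 166.68 ≈ 23.4.

23.4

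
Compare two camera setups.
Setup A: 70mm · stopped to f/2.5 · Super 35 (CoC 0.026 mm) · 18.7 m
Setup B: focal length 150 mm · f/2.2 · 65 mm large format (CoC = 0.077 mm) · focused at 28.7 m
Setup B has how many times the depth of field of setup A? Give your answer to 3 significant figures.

1.31

Setup A: H = 70²/(2.5×0.026) + 70 ≈ 75454.6 mm; DoF = Df − Dn = 24838.4 − 14994.4 ≈ 9844.0 mm.
Setup B: H = 150²/(2.2×0.077) + 150 ≈ 132971.7 mm; DoF = Df − Dn = 36558 − 23622 ≈ 12936 mm.
Ratio = 12936 / 9844.0 ≈ 1.31.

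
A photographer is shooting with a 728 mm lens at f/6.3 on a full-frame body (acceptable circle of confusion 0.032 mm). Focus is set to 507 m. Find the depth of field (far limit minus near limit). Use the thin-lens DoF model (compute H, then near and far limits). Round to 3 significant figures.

203 m

Hyperfocal distance H = f²/(N·c) + f = 728²/(6.3 × 0.032) + 728 = 529984/0.2016 + 728 ≈ 2629616.9 mm ≈ 2630 m.
Near limit Dn = s·(H − f)/(H + s − 2f) = 507000 × (2629616.9 − 728) / (2629616.9 + 507000 − 2 × 728) = 507000 × 2628888.9 / 3135160.9 ≈ 425129 mm.
Far limit Df = s·(H − f)/(H − s) = 507000 × (2629616.9 − 728) / (2629616.9 − 507000) = 507000 × 2628888.9 / 2122616.9 ≈ 627926 mm.
Depth of field = Df − Dn = 627926 − 425129 ≈ 202797 mm ≈ 203 m.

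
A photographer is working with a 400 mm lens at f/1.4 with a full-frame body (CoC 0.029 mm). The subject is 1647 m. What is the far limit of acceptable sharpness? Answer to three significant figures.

Hyperfocal distance H = f²/(N·c) + f = 400²/(1.4 × 0.029) + 400 = 160000/0.0406 + 400 ≈ 3941286.7 mm ≈ 3941 m.
Far limit Df = s·(H − f)/(H − s) = 1647000 × (3941286.7 − 400) / (3941286.7 − 1647000) = 1647000 × 3940886.7 / 2294286.7 ≈ 2829045 mm ≈ 2830 m.

2830 m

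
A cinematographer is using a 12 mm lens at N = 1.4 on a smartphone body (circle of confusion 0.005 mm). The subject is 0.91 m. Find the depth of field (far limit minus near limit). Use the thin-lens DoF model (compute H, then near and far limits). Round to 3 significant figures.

Hyperfocal distance H = f²/(N·c) + f = 12²/(1.4 × 0.005) + 12 = 144/0.007 + 12 ≈ 20583.4 mm ≈ 20.58 m.
Near limit Dn = s·(H − f)/(H + s − 2f) = 910 × (20583.4 − 12) / (20583.4 + 910 − 2 × 12) = 910 × 20571.4 / 21469.4 ≈ 871.938 mm.
Far limit Df = s·(H − f)/(H − s) = 910 × (20583.4 − 12) / (20583.4 − 910) = 910 × 20571.4 / 19673.4 ≈ 951.537 mm.
Depth of field = Df − Dn = 951.537 − 871.938 ≈ 79.599 mm.

79.6 mm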